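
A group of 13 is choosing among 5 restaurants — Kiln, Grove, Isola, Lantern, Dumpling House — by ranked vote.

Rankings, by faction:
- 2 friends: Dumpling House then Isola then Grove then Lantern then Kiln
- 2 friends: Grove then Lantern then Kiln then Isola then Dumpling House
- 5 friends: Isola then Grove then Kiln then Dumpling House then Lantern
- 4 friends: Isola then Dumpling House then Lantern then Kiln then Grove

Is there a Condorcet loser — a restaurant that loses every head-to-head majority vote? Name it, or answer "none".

Pairwise majorities:
Kiln vs Grove: Kiln is ranked higher on 4 ballots, Grove on 9. Grove wins 9–4.
Kiln vs Isola: 2 for Kiln, 11 for Isola — Isola by 11–2.
Kiln vs Lantern: Lantern wins 8–5.
Kiln vs Dumpling House: Kiln, 7–6.
Grove vs Isola: Grove is ranked higher on 2 ballots, Isola on 11. Isola wins 11–2.
Grove vs Lantern: Grove, 9–4.
Grove vs Dumpling House: 7 to 6, Grove.
Isola vs Lantern: Isola wins 11–2.
Isola vs Dumpling House: Isola, 11–2.
Lantern vs Dumpling House: Lantern is ranked higher on 2 ballots, Dumpling House on 11. Dumpling House wins 11–2.
Each restaurant has at least one pairwise win (Kiln beats Dumpling House; Grove beats Kiln; Isola beats Kiln; Lantern beats Kiln; Dumpling House beats Lantern) — no Condorcet loser.

none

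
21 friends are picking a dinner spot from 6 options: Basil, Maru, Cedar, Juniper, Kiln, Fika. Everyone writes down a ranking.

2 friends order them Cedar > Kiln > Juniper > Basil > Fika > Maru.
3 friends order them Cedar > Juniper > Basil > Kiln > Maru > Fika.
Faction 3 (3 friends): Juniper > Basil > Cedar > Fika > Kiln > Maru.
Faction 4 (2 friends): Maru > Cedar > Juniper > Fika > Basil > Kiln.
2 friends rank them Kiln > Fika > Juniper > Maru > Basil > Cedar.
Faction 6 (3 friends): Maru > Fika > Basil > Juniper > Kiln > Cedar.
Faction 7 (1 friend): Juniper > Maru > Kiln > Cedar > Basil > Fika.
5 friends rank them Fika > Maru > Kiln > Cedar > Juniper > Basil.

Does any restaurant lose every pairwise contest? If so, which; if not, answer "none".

none

Pairwise majorities:
Basil–Maru: Maru 13–8.
Basil vs Cedar: 8 to 13, Cedar.
Basil–Juniper: Juniper 18–3.
Basil vs Kiln: Basil preferred on 3+3+2+3 = 11 ballots; Basil wins 11–10.
Basil vs Fika: Fika wins 12–9.
Maru vs Cedar: Maru wins 13–8.
Maru vs Juniper: Maru is ranked higher on 2+3+5 = 10 ballots, Juniper on 11. Juniper wins 11–10.
Maru vs Kiln: Maru wins 11–10.
Maru vs Fika: Fika wins 12–9.
Cedar vs Juniper: 12 to 9, Cedar.
Cedar vs Kiln: Kiln wins 11–10.
Cedar–Fika: Cedar 11–10.
Juniper vs Kiln: 3+3+2+3+1 = 12 for Juniper, 9 for Kiln — Juniper by 12–9.
Juniper–Fika: Juniper 11–10.
Kiln–Fika: Fika 13–8.
No restaurant is winless: Basil beats Kiln; Maru beats Basil; Cedar beats Basil; Juniper beats Basil; Kiln beats Cedar; Fika beats Basil. There is no Condorcet loser.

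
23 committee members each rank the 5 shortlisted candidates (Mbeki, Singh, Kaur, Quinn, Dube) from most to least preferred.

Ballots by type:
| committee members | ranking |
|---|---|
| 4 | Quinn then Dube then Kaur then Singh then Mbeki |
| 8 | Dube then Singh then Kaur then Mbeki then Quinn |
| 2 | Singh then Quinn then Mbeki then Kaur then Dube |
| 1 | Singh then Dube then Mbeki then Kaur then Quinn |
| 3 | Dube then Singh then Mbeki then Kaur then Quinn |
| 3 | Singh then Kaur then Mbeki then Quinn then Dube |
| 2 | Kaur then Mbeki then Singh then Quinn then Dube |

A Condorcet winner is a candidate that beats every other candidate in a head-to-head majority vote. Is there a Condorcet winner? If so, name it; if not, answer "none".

Dube

Head-to-head results (23 committee members):
Mbeki vs Singh: Singh, 21–2.
Mbeki vs Kaur: Kaur wins 17–6.
Mbeki vs Quinn: Mbeki, 17–6.
Mbeki vs Dube: Dube, 16–7.
Singh vs Kaur: Singh wins 17–6.
Singh vs Quinn: Singh, 19–4.
Singh vs Dube: Dube, 15–8.
Kaur–Quinn: Kaur 17–6.
Kaur vs Dube: Dube, 16–7.
Quinn vs Dube: Dube wins 12–11.
Only Dube has no losses; Dube is the Condorcet winner.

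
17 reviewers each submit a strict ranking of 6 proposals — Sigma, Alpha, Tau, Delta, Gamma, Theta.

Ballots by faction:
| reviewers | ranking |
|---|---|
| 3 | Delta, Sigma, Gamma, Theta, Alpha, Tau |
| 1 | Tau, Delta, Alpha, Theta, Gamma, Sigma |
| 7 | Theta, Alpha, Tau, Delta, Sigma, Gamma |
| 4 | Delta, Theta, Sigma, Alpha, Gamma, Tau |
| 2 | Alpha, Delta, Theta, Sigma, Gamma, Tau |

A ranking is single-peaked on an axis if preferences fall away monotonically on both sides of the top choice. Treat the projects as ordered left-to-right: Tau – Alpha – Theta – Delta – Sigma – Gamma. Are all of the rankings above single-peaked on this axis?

no

Axis positions: Tau=1, Alpha=2, Theta=3, Delta=4, Sigma=5, Gamma=6.
Faction 1 (peak Delta at position 4): ranking walks positions 4-5-6-3-2-1, expanding outward from the peak — single-peaked.
Faction 2: ranking walks positions 1-4-2-3-6-5; Delta is ranked above Alpha even though Alpha lies between Delta and the peak Tau on the axis — preferences dip and rise again. Not single-peaked.
Faction 3 (peak Theta at position 3): ranking walks positions 3-2-1-4-5-6, expanding outward from the peak — single-peaked.
Faction 4 (peak Delta at position 4): ranking walks positions 4-3-5-2-6-1, expanding outward from the peak — single-peaked.
Faction 5: ranking walks positions 2-4-3-5-6-1; Delta is ranked above Theta even though Theta lies between Delta and the peak Alpha on the axis — preferences dip and rise again. Not single-peaked.
Faction 2 violates single-peakedness, so the profile is not single-peaked on this axis.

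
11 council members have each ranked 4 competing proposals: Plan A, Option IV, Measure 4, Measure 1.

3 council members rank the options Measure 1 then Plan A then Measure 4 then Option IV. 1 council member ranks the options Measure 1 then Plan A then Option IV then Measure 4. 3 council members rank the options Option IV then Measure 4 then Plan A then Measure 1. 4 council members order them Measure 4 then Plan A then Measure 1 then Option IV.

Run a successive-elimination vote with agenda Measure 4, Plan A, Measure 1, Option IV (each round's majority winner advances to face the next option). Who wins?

Measure 4

Round 1: Measure 4 vs Plan A — 7–4, Measure 4 advances.
Round 2: Measure 4 vs Measure 1 — 7–4, Measure 4 advances.
Round 3: Measure 4 vs Option IV — 7–4, Measure 4 advances.
The agenda winner is Measure 4.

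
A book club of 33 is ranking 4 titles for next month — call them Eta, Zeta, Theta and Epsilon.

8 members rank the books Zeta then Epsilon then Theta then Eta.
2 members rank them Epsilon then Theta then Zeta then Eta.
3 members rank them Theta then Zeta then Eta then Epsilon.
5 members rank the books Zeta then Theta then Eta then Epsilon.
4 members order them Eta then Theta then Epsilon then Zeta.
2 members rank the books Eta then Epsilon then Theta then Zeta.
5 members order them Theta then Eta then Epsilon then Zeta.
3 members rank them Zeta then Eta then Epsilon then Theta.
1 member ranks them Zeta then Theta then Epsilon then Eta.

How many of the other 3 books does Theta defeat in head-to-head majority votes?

Theta against each rival (33 members):
Theta vs Eta: Theta is ranked higher on 8+2+3+5+5+1 = 24 ballots, Eta on 9. Theta wins 24–9.
Theta–Zeta: Zeta 17–16.
Theta–Epsilon: Theta 18–15.
Theta beats Eta, Epsilon; loses to Zeta — 2 pairwise wins.

2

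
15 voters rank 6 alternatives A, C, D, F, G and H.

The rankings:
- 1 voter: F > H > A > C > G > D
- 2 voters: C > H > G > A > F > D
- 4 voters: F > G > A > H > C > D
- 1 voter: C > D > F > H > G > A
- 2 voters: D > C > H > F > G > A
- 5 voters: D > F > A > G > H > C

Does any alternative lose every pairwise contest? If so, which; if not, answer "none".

Head-to-head results (15 voters):
A–C: A 10–5.
A vs D: A preferred on 1+2+4 = 7 ballots; D wins 8–7.
A vs F: F wins 13–2.
A–G: G 9–6.
A vs H: 4+5 = 9 for A, 6 for H — A by 9–6.
C vs D: C is ranked higher on 1+2+4+1 = 8 ballots, D on 7. C wins 8–7.
C vs F: F wins 10–5.
C vs G: G wins 9–6.
C vs H: C is ranked higher on 2+1+2 = 5 ballots, H on 10. H wins 10–5.
D vs F: D preferred on 1+2+5 = 8 ballots; D wins 8–7.
D vs G: D is ranked higher on 1+2+5 = 8 ballots, G on 7. D wins 8–7.
D vs H: D wins 8–7.
F vs G: F wins 13–2.
F vs H: F, 11–4.
G–H: G 9–6.
No alternative is winless: A beats C; C beats D; D beats A; F beats A; G beats A; H beats C. There is no Condorcet loser.

none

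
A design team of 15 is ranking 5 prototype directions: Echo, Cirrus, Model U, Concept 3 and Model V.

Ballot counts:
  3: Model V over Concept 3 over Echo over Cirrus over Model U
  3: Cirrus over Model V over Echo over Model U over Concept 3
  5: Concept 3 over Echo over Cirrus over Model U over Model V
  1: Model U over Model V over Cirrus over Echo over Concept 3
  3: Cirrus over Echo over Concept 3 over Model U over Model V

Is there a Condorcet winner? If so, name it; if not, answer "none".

Concept 3

Pairwise majorities:
Echo vs Cirrus: Echo wins 8–7.
Echo vs Model U: Echo wins 14–1.
Echo vs Concept 3: 3+1+3 = 7 for Echo, 8 for Concept 3 — Concept 3 by 8–7.
Echo–Model V: Echo 8–7.
Cirrus vs Model U: Cirrus is ranked higher on 3+3+5+3 = 14 ballots, Model U on 1. Cirrus wins 14–1.
Cirrus vs Concept 3: Cirrus preferred on 3+1+3 = 7 ballots; Concept 3 wins 8–7.
Cirrus vs Model V: Cirrus wins 11–4.
Model U vs Concept 3: 3+1 = 4 for Model U, 11 for Concept 3 — Concept 3 by 11–4.
Model U vs Model V: 9 to 6, Model U.
Concept 3 vs Model V: Concept 3 preferred on 5+3 = 8 ballots; Concept 3 wins 8–7.
Only Concept 3 has no losses; Concept 3 is the Condorcet winner.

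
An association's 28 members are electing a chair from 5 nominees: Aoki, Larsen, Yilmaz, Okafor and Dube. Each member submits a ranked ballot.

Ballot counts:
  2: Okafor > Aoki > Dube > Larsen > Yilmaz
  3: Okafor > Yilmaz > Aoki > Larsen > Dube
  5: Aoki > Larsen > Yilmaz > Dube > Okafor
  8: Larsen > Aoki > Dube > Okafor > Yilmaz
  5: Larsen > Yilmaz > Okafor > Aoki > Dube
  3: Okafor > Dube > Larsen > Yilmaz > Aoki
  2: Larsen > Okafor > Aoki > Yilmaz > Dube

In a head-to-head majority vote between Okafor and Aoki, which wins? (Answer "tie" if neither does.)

Ballots ranking Okafor above Aoki: 2 + 3 + 5 + 3 + 2 = 15.
Ballots ranking Aoki above Okafor: 28 − 15 = 13.
Okafor wins the head-to-head 15–13.

Okafor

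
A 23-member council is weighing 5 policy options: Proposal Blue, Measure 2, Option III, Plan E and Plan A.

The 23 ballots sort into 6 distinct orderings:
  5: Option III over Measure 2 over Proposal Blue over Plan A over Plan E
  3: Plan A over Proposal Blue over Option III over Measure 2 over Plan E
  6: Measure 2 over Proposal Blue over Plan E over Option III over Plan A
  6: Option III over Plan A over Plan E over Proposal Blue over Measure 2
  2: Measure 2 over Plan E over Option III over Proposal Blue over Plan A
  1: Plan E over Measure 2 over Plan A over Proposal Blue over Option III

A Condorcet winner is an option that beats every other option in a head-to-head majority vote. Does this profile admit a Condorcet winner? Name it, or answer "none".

Option III

Pairwise majorities:
Proposal Blue–Measure 2: Measure 2 14–9.
Proposal Blue vs Option III: Option III wins 13–10.
Proposal Blue vs Plan E: Proposal Blue wins 14–9.
Proposal Blue–Plan A: Proposal Blue 13–10.
Measure 2 vs Option III: Option III, 14–9.
Measure 2–Plan E: Measure 2 16–7.
Measure 2–Plan A: Measure 2 14–9.
Option III–Plan E: Option III 14–9.
Option III vs Plan A: Option III wins 19–4.
Plan E–Plan A: Plan A 14–9.
Only Option III has no losses; Option III is the Condorcet winner.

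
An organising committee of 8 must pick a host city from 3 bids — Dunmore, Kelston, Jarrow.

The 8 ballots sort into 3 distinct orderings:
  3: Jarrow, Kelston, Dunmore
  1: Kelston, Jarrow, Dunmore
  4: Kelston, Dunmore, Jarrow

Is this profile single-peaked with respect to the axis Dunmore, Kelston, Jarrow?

Axis positions: Dunmore=1, Kelston=2, Jarrow=3.
Group 1 (peak Jarrow at position 3): ranking walks positions 3-2-1, expanding outward from the peak — single-peaked.
Group 2 (peak Kelston at position 2): ranking walks positions 2-3-1, expanding outward from the peak — single-peaked.
Group 3 (peak Kelston at position 2): ranking walks positions 2-1-3, expanding outward from the peak — single-peaked.
Every ranking is single-peaked on this axis.

yes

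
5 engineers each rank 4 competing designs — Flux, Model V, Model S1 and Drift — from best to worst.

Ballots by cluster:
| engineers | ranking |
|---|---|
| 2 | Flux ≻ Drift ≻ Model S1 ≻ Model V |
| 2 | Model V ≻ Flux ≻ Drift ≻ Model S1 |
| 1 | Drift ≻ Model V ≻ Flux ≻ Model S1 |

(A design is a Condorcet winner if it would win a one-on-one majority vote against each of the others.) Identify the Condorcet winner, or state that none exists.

Pairwise majorities:
Flux vs Model V: Model V, 3–2.
Flux vs Model S1: Flux, 5–0.
Flux vs Drift: 2+2 = 4 for Flux, 1 for Drift — Flux by 4–1.
Model V vs Model S1: Model V preferred on 2+1 = 3 ballots; Model V wins 3–2.
Model V vs Drift: 2 to 3, Drift.
Model S1 vs Drift: Model S1 preferred on 0 ballots; Drift wins 5–0.
No design is unbeaten: Flux loses to Model V; Model V loses to Drift; Model S1 loses to Flux; Drift loses to Flux. In particular Flux > Drift > Model V > Flux is a majority cycle — no Condorcet winner exists.

none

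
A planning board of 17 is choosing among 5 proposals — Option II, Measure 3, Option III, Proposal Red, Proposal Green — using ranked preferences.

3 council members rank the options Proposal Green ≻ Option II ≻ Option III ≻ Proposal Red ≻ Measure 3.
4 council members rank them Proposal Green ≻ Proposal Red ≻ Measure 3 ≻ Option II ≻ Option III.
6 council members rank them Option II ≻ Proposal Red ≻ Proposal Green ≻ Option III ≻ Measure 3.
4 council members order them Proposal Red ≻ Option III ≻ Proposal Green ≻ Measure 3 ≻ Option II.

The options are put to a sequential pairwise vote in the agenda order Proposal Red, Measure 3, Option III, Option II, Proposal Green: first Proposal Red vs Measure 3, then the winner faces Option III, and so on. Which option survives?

Proposal Green

Round 1: Proposal Red vs Measure 3 — 17–0, Proposal Red advances.
Round 2: Proposal Red vs Option III — 14–3, Proposal Red advances.
Round 3: Proposal Red vs Option II — 8–9, Option II advances.
Round 4: Option II vs Proposal Green — 6–11, Proposal Green advances.
The agenda winner is Proposal Green.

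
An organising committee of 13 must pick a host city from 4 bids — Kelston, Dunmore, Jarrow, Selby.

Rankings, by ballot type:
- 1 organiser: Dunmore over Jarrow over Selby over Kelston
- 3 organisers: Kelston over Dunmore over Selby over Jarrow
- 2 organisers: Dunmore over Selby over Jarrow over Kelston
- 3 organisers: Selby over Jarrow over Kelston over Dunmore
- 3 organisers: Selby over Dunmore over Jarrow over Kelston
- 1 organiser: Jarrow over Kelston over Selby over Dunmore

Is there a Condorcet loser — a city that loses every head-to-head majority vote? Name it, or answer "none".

none

Pairwise majorities:
Kelston vs Dunmore: Kelston is ranked higher on 3+3+1 = 7 ballots, Dunmore on 6. Kelston wins 7–6.
Kelston–Jarrow: Jarrow 10–3.
Kelston vs Selby: 4 to 9, Selby.
Dunmore vs Jarrow: Dunmore, 9–4.
Dunmore vs Selby: 1+3+2 = 6 for Dunmore, 7 for Selby — Selby by 7–6.
Jarrow vs Selby: 1+1 = 2 for Jarrow, 11 for Selby — Selby by 11–2.
Every city wins at least one matchup (Kelston beats Dunmore; Dunmore beats Jarrow; Jarrow beats Kelston; Selby beats Kelston), so there is no Condorcet loser.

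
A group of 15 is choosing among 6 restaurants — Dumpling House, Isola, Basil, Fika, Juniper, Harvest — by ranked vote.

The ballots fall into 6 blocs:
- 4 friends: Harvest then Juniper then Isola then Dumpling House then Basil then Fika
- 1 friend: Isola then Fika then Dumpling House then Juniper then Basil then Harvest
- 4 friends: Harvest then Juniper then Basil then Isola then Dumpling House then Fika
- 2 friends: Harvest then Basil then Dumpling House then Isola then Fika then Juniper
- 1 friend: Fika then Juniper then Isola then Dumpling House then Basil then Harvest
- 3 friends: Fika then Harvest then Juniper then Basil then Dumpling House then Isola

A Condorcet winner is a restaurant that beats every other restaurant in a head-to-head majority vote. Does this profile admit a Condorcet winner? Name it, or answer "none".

Harvest

Pairwise majorities:
Dumpling House vs Isola: Dumpling House is ranked higher on 2+3 = 5 ballots, Isola on 10. Isola wins 10–5.
Dumpling House vs Basil: 4+1+1 = 6 for Dumpling House, 9 for Basil — Basil by 9–6.
Dumpling House vs Fika: 10 to 5, Dumpling House.
Dumpling House vs Juniper: 1+2 = 3 for Dumpling House, 12 for Juniper — Juniper by 12–3.
Dumpling House vs Harvest: Dumpling House is ranked higher on 1+1 = 2 ballots, Harvest on 13. Harvest wins 13–2.
Isola vs Basil: 4+1+1 = 6 for Isola, 9 for Basil — Basil by 9–6.
Isola vs Fika: 4+1+4+2 = 11 for Isola, 4 for Fika — Isola by 11–4.
Isola vs Juniper: Isola is ranked higher on 1+2 = 3 ballots, Juniper on 12. Juniper wins 12–3.
Isola vs Harvest: 2 to 13, Harvest.
Basil vs Fika: 10 to 5, Basil.
Basil vs Juniper: 2 to 13, Juniper.
Basil vs Harvest: Basil is ranked higher on 1+1 = 2 ballots, Harvest on 13. Harvest wins 13–2.
Fika vs Juniper: 7 to 8, Juniper.
Fika vs Harvest: 5 to 10, Harvest.
Juniper vs Harvest: Juniper preferred on 1+1 = 2 ballots; Harvest wins 13–2.
Harvest defeats every rival head-to-head and is the Condorcet winner.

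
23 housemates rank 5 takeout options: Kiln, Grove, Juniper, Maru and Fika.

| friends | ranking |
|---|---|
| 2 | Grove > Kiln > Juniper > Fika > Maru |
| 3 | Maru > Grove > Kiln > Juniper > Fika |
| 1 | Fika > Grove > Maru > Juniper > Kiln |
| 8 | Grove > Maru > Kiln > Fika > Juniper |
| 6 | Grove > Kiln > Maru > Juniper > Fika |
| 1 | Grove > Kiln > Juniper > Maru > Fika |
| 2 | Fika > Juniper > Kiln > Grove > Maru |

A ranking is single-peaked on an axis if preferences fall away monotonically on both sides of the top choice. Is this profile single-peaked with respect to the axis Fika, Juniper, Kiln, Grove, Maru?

Axis positions: Fika=1, Juniper=2, Kiln=3, Grove=4, Maru=5.
Bloc 1 (peak Grove at position 4): ranking walks positions 4-3-2-1-5, expanding outward from the peak — single-peaked.
Bloc 2 (peak Maru at position 5): ranking walks positions 5-4-3-2-1, expanding outward from the peak — single-peaked.
Bloc 3: ranking walks positions 1-4-5-2-3; Grove is ranked above Juniper even though Juniper lies between Grove and the peak Fika on the axis — preferences dip and rise again. Not single-peaked.
Bloc 4: ranking walks positions 4-5-3-1-2; Fika is ranked above Juniper even though Juniper lies between Fika and the peak Grove on the axis — preferences dip and rise again. Not single-peaked.
Bloc 5 (peak Grove at position 4): ranking walks positions 4-3-5-2-1, expanding outward from the peak — single-peaked.
Bloc 6 (peak Grove at position 4): ranking walks positions 4-3-2-5-1, expanding outward from the peak — single-peaked.
Bloc 7 (peak Fika at position 1): ranking walks positions 1-2-3-4-5, expanding outward from the peak — single-peaked.
Bloc 3 violates single-peakedness, so the profile is not single-peaked on this axis.

no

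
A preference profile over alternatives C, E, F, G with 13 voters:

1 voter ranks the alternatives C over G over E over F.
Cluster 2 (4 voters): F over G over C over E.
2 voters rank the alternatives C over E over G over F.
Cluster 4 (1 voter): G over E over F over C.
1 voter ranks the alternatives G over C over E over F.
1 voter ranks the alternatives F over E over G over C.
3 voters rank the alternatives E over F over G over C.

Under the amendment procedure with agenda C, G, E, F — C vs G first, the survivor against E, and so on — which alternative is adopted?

F

Round 1: C vs G — 3–10, G advances.
Round 2: G vs E — 7–6, G advances.
Round 3: G vs F — 5–8, F advances.
The agenda winner is F.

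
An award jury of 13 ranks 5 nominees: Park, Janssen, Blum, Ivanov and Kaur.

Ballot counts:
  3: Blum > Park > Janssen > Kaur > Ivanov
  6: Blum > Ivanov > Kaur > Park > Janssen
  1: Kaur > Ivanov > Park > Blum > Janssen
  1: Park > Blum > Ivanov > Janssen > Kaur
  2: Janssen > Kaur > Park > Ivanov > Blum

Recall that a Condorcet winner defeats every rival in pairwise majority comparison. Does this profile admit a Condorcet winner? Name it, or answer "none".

Pairwise majorities:
Park vs Janssen: 11 to 2, Park.
Park vs Blum: 4 to 9, Blum.
Park vs Ivanov: Park preferred on 3+1+2 = 6 ballots; Ivanov wins 7–6.
Park vs Kaur: Park is ranked higher on 3+1 = 4 ballots, Kaur on 9. Kaur wins 9–4.
Janssen vs Blum: 2 for Janssen, 11 for Blum — Blum by 11–2.
Janssen vs Ivanov: Janssen is ranked higher on 3+2 = 5 ballots, Ivanov on 8. Ivanov wins 8–5.
Janssen vs Kaur: 6 to 7, Kaur.
Blum vs Ivanov: Blum is ranked higher on 3+6+1 = 10 ballots, Ivanov on 3. Blum wins 10–3.
Blum vs Kaur: 3+6+1 = 10 for Blum, 3 for Kaur — Blum by 10–3.
Ivanov vs Kaur: 7 to 6, Ivanov.
Blum wins every pairwise contest, so Blum is the Condorcet winner.

Blum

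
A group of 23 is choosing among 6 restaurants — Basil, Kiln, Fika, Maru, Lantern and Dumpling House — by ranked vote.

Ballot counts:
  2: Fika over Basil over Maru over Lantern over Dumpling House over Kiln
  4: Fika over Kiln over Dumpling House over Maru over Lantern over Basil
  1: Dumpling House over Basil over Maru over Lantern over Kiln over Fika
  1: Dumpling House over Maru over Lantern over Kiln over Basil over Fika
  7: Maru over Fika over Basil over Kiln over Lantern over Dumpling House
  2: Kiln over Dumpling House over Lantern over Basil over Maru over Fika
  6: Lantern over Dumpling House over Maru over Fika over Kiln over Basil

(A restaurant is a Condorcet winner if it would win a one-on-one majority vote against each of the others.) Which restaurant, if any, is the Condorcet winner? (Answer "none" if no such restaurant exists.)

Pairwise majorities:
Basil vs Kiln: 10 to 13, Kiln.
Basil vs Fika: Fika wins 19–4.
Basil vs Maru: 5 to 18, Maru.
Basil vs Lantern: Basil preferred on 2+1+7 = 10 ballots; Lantern wins 13–10.
Basil vs Dumpling House: 2+7 = 9 for Basil, 14 for Dumpling House — Dumpling House by 14–9.
Kiln vs Fika: Fika, 19–4.
Kiln–Maru: Maru 17–6.
Kiln vs Lantern: 4+7+2 = 13 for Kiln, 10 for Lantern — Kiln by 13–10.
Kiln vs Dumpling House: 13 to 10, Kiln.
Fika vs Maru: Maru wins 17–6.
Fika vs Lantern: 13 to 10, Fika.
Fika vs Dumpling House: 13 to 10, Fika.
Maru vs Lantern: Maru, 15–8.
Maru–Dumpling House: Dumpling House 14–9.
Lantern–Dumpling House: Lantern 15–8.
Every restaurant loses at least once (Basil loses to Kiln; Kiln loses to Fika; Fika loses to Maru; Maru loses to Dumpling House; Lantern loses to Kiln; Dumpling House loses to Kiln). The majority relation contains the cycle Kiln beats Dumpling House beats Maru beats Kiln, so there is no Condorcet winner.

none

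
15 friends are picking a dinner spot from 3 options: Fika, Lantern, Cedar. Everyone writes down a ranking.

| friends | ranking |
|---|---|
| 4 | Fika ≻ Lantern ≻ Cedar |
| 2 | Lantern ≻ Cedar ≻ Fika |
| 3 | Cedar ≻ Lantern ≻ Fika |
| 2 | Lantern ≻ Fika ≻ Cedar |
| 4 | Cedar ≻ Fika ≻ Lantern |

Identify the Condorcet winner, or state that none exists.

Head-to-head results (15 friends):
Fika vs Lantern: 4+4 = 8 for Fika, 7 for Lantern — Fika by 8–7.
Fika vs Cedar: 6 to 9, Cedar.
Lantern vs Cedar: Lantern preferred on 4+2+2 = 8 ballots; Lantern wins 8–7.
No restaurant is unbeaten: Fika loses to Cedar; Lantern loses to Fika; Cedar loses to Lantern. In particular Fika > Lantern > Cedar > Fika is a majority cycle — no Condorcet winner exists.

none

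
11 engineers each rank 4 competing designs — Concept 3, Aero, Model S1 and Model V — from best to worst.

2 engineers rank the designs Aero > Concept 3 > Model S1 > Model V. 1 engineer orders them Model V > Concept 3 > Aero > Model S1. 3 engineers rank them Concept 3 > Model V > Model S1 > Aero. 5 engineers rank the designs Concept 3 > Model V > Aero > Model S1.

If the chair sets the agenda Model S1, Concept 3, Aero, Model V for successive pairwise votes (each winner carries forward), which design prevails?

Concept 3

Round 1: Model S1 vs Concept 3 — 0–11, Concept 3 advances.
Round 2: Concept 3 vs Aero — 9–2, Concept 3 advances.
Round 3: Concept 3 vs Model V — 10–1, Concept 3 advances.
Concept 3 survives the agenda.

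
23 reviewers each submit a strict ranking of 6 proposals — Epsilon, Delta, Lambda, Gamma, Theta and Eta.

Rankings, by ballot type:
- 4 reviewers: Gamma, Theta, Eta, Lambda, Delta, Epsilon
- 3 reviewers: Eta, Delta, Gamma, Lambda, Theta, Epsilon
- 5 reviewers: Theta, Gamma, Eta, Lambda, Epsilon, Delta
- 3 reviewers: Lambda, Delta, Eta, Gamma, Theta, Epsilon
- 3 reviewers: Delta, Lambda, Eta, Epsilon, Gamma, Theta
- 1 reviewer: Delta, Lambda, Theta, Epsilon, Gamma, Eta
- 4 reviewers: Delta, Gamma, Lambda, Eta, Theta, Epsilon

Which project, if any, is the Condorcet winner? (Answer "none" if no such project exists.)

none

Check each pair by majority over 23 ballots:
Epsilon vs Delta: Epsilon preferred on 5 ballots; Delta wins 18–5.
Epsilon vs Lambda: Epsilon preferred on 0 ballots; Lambda wins 23–0.
Epsilon vs Gamma: Epsilon is ranked higher on 3+1 = 4 ballots, Gamma on 19. Gamma wins 19–4.
Epsilon vs Theta: Epsilon is ranked higher on 3 ballots, Theta on 20. Theta wins 20–3.
Epsilon vs Eta: Epsilon preferred on 1 ballot; Eta wins 22–1.
Delta vs Lambda: 3+3+1+4 = 11 for Delta, 12 for Lambda — Lambda by 12–11.
Delta vs Gamma: Delta preferred on 3+3+3+1+4 = 14 ballots; Delta wins 14–9.
Delta vs Theta: Delta preferred on 3+3+3+1+4 = 14 ballots; Delta wins 14–9.
Delta vs Eta: Delta is ranked higher on 3+3+1+4 = 11 ballots, Eta on 12. Eta wins 12–11.
Lambda vs Gamma: Lambda is ranked higher on 3+3+1 = 7 ballots, Gamma on 16. Gamma wins 16–7.
Lambda vs Theta: Lambda preferred on 3+3+3+1+4 = 14 ballots; Lambda wins 14–9.
Lambda vs Eta: 11 to 12, Eta.
Gamma vs Theta: Gamma is ranked higher on 4+3+3+3+4 = 17 ballots, Theta on 6. Gamma wins 17–6.
Gamma vs Eta: Gamma preferred on 4+5+1+4 = 14 ballots; Gamma wins 14–9.
Theta vs Eta: 4+5+1 = 10 for Theta, 13 for Eta — Eta by 13–10.
Each project drops at least one matchup (Epsilon loses to Delta; Delta loses to Lambda; Lambda loses to Gamma; Gamma loses to Delta; Theta loses to Delta; Eta loses to Gamma); the cycle Delta > Gamma > Lambda > Delta rules out a Condorcet winner.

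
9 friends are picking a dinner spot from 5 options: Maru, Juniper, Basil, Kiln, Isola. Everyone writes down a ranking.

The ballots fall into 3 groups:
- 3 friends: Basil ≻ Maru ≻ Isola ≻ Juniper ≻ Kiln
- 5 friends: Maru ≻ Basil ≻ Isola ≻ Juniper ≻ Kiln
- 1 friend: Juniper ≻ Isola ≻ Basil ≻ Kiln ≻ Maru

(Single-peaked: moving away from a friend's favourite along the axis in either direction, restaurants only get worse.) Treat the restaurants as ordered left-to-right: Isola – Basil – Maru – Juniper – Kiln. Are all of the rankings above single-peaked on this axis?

Axis positions: Isola=1, Basil=2, Maru=3, Juniper=4, Kiln=5.
Group 1 (peak Basil at position 2): ranking walks positions 2-3-1-4-5, expanding outward from the peak — single-peaked.
Group 2 (peak Maru at position 3): ranking walks positions 3-2-1-4-5, expanding outward from the peak — single-peaked.
Group 3: ranking walks positions 4-1-2-5-3; Isola is ranked above Maru even though Maru lies between Isola and the peak Juniper on the axis — preferences dip and rise again. Not single-peaked.
Group 3 violates single-peakedness, so the profile is not single-peaked on this axis.

no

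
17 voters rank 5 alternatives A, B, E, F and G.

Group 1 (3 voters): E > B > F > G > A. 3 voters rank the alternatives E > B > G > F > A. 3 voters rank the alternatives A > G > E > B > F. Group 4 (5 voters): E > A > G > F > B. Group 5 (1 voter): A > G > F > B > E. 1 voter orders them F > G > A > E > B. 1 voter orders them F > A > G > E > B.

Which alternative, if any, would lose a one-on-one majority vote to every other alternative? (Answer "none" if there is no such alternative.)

Head-to-head results (17 voters):
A vs B: 3+5+1+1+1 = 11 for A, 6 for B — A by 11–6.
A–E: E 11–6.
A vs F: A wins 9–8.
A vs G: A, 10–7.
B vs E: 1 for B, 16 for E — E by 16–1.
B vs F: 9 to 8, B.
B vs G: G wins 11–6.
E vs F: E wins 14–3.
E vs G: E is ranked higher on 3+3+5 = 11 ballots, G on 6. E wins 11–6.
F vs G: G wins 12–5.
F is beaten in every head-to-head and is the Condorcet loser.

F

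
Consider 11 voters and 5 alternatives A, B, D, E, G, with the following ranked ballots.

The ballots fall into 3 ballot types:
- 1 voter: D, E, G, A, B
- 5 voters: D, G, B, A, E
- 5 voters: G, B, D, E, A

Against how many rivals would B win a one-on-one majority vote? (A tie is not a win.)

B against each rival (11 voters):
B vs A: 10 to 1, B.
B vs D: B preferred on 5 ballots; D wins 6–5.
B vs E: 5+5 = 10 for B, 1 for E — B by 10–1.
B–G: G 11–0.
B beats A, E; loses to D, G — 2 pairwise wins.

2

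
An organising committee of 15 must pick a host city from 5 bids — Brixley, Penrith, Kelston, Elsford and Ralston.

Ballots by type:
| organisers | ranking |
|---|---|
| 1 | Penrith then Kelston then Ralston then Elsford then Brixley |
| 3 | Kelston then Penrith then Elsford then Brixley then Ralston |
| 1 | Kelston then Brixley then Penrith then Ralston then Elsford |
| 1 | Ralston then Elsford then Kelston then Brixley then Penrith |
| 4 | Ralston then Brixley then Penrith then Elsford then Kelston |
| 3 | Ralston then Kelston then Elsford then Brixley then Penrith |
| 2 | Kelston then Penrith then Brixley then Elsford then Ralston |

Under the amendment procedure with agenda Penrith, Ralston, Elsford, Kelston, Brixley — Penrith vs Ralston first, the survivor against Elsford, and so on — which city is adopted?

Round 1: Penrith vs Ralston — 7–8, Ralston advances.
Round 2: Ralston vs Elsford — 10–5, Ralston advances.
Round 3: Ralston vs Kelston — 8–7, Ralston advances.
Round 4: Ralston vs Brixley — 9–6, Ralston advances.
Ralston survives the agenda.

Ralston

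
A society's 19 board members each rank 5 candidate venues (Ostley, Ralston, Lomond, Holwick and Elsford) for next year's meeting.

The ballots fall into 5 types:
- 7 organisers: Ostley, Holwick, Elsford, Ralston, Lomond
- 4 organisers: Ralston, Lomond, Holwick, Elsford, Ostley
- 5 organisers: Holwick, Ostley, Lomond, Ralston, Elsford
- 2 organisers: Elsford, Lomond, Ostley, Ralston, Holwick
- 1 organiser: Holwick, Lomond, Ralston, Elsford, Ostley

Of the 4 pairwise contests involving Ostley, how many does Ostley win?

3

Ostley against each rival (19 organisers):
Ostley vs Ralston: Ostley preferred on 7+5+2 = 14 ballots; Ostley wins 14–5.
Ostley vs Lomond: Ostley, 12–7.
Ostley vs Holwick: 7+2 = 9 for Ostley, 10 for Holwick — Holwick by 10–9.
Ostley–Elsford: Ostley 12–7.
Ostley beats Ralston, Lomond, Elsford; loses to Holwick — 3 pairwise wins.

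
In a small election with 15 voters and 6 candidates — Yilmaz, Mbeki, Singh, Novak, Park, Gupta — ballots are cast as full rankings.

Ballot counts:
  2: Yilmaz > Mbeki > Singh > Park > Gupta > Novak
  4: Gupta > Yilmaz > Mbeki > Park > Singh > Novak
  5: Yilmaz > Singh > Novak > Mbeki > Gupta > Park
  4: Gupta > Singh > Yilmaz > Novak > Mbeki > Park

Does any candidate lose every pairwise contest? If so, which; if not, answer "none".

Park

Head-to-head results (15 voters):
Yilmaz vs Mbeki: Yilmaz is ranked higher on 2+4+5+4 = 15 ballots, Mbeki on 0. Yilmaz wins 15–0.
Yilmaz vs Singh: 11 to 4, Yilmaz.
Yilmaz–Novak: Yilmaz 15–0.
Yilmaz vs Park: 2+4+5+4 = 15 for Yilmaz, 0 for Park — Yilmaz by 15–0.
Yilmaz vs Gupta: 7 to 8, Gupta.
Mbeki vs Singh: Singh, 9–6.
Mbeki–Novak: Novak 9–6.
Mbeki vs Park: Mbeki is ranked higher on 2+4+5+4 = 15 ballots, Park on 0. Mbeki wins 15–0.
Mbeki–Gupta: Gupta 8–7.
Singh vs Novak: Singh wins 15–0.
Singh–Park: Singh 11–4.
Singh vs Gupta: Singh is ranked higher on 2+5 = 7 ballots, Gupta on 8. Gupta wins 8–7.
Novak–Park: Novak 9–6.
Novak vs Gupta: 5 for Novak, 10 for Gupta — Gupta by 10–5.
Park vs Gupta: 2 to 13, Gupta.
Only Park has no wins; Park is the Condorcet loser.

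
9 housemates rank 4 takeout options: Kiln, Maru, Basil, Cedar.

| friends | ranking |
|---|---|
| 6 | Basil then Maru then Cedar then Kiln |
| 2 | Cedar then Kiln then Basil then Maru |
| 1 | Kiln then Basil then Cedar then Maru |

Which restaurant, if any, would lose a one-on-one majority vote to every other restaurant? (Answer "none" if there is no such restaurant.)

Kiln

Head-to-head results (9 friends):
Kiln vs Maru: Kiln is ranked higher on 2+1 = 3 ballots, Maru on 6. Maru wins 6–3.
Kiln vs Basil: Basil wins 6–3.
Kiln vs Cedar: Cedar wins 8–1.
Maru vs Basil: Basil wins 9–0.
Maru vs Cedar: 6 for Maru, 3 for Cedar — Maru by 6–3.
Basil vs Cedar: Basil wins 7–2.
Kiln is beaten in every head-to-head and is the Condorcet loser.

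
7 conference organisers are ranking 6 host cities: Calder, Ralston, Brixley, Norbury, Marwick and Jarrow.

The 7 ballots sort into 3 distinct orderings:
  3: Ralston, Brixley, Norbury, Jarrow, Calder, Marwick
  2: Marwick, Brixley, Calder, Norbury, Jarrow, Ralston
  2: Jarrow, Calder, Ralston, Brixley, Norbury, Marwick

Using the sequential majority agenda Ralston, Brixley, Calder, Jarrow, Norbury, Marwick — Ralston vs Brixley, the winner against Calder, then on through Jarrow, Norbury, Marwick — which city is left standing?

Round 1: Ralston vs Brixley — 5–2, Ralston advances.
Round 2: Ralston vs Calder — 3–4, Calder advances.
Round 3: Calder vs Jarrow — 2–5, Jarrow advances.
Round 4: Jarrow vs Norbury — 2–5, Norbury advances.
Round 5: Norbury vs Marwick — 5–2, Norbury advances.
The agenda winner is Norbury.

Norbury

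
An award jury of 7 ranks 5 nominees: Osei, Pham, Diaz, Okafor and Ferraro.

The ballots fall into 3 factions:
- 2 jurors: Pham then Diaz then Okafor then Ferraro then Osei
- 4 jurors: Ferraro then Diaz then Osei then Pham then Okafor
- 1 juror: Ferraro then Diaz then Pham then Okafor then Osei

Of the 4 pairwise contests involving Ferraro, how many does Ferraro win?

Ferraro against each rival (7 jurors):
Ferraro vs Osei: 7 to 0, Ferraro.
Ferraro–Pham: Ferraro 5–2.
Ferraro vs Diaz: Ferraro, 5–2.
Ferraro–Okafor: Ferraro 5–2.
Ferraro beats Osei, Pham, Diaz, Okafor — 4 pairwise wins.

4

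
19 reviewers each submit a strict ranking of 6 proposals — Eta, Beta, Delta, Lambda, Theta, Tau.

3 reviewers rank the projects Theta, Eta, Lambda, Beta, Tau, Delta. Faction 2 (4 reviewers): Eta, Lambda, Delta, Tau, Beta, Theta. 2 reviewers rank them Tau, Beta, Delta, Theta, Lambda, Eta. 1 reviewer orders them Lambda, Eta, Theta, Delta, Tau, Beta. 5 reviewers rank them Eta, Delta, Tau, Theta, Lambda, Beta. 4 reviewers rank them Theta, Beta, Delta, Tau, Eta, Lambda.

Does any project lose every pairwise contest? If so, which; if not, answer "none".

Pairwise majorities:
Eta vs Beta: Eta is ranked higher on 3+4+1+5 = 13 ballots, Beta on 6. Eta wins 13–6.
Eta vs Delta: Eta wins 13–6.
Eta vs Lambda: Eta is ranked higher on 3+4+5+4 = 16 ballots, Lambda on 3. Eta wins 16–3.
Eta vs Theta: Eta wins 10–9.
Eta vs Tau: Eta, 13–6.
Beta vs Delta: Delta, 10–9.
Beta–Lambda: Lambda 13–6.
Beta–Theta: Theta 13–6.
Beta vs Tau: 7 to 12, Tau.
Delta vs Lambda: Delta, 11–8.
Delta vs Theta: 4+2+5 = 11 for Delta, 8 for Theta — Delta by 11–8.
Delta vs Tau: Delta, 14–5.
Lambda–Theta: Theta 14–5.
Lambda vs Tau: Tau wins 11–8.
Theta vs Tau: Tau, 11–8.
Beta loses to every other project — it is the Condorcet loser.

Beta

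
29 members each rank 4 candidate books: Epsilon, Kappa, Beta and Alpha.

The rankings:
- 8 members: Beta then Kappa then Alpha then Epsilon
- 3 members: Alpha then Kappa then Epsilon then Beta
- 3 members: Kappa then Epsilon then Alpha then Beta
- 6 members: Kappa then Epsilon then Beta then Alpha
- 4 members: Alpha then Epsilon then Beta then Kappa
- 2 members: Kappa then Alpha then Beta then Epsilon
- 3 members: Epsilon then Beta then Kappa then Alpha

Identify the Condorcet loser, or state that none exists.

Pairwise majorities:
Epsilon vs Kappa: Kappa wins 22–7.
Epsilon vs Beta: Epsilon preferred on 3+3+6+4+3 = 19 ballots; Epsilon wins 19–10.
Epsilon vs Alpha: Alpha, 17–12.
Kappa vs Beta: Beta, 15–14.
Kappa vs Alpha: Kappa is ranked higher on 8+3+6+2+3 = 22 ballots, Alpha on 7. Kappa wins 22–7.
Beta vs Alpha: Beta preferred on 8+6+3 = 17 ballots; Beta wins 17–12.
No book is winless: Epsilon beats Beta; Kappa beats Epsilon; Beta beats Kappa; Alpha beats Epsilon. There is no Condorcet loser.

none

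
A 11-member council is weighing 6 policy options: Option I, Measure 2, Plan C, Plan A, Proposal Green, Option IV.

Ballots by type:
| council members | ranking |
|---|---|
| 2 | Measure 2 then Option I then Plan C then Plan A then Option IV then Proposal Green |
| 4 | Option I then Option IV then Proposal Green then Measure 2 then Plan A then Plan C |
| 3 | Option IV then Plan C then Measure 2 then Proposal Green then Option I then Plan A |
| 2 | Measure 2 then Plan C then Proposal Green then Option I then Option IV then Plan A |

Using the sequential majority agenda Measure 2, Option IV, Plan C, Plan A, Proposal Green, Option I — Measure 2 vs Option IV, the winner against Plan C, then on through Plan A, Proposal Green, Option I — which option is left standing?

Round 1: Measure 2 vs Option IV — 4–7, Option IV advances.
Round 2: Option IV vs Plan C — 7–4, Option IV advances.
Round 3: Option IV vs Plan A — 9–2, Option IV advances.
Round 4: Option IV vs Proposal Green — 9–2, Option IV advances.
Round 5: Option IV vs Option I — 3–8, Option I advances.
The agenda winner is Option I.

Option I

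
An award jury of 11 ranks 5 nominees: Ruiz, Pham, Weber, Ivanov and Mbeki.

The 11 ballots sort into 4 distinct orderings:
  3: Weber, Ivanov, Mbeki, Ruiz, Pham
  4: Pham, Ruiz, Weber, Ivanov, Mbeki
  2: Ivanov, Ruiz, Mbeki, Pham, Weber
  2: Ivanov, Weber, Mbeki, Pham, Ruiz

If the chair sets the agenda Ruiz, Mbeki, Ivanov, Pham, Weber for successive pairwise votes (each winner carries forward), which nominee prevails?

Weber

Round 1: Ruiz vs Mbeki — 6–5, Ruiz advances.
Round 2: Ruiz vs Ivanov — 4–7, Ivanov advances.
Round 3: Ivanov vs Pham — 7–4, Ivanov advances.
Round 4: Ivanov vs Weber — 4–7, Weber advances.
Weber survives the agenda.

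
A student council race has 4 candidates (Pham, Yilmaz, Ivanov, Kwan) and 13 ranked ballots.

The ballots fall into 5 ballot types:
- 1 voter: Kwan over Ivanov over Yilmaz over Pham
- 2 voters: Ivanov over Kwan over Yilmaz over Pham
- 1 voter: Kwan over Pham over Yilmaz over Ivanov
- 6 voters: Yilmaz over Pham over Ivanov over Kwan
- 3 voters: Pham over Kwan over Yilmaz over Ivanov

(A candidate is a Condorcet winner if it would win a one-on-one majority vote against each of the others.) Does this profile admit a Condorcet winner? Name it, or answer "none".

Pairwise majorities:
Pham–Yilmaz: Yilmaz 9–4.
Pham–Ivanov: Pham 10–3.
Pham vs Kwan: Pham, 9–4.
Yilmaz vs Ivanov: Yilmaz, 10–3.
Yilmaz vs Kwan: Kwan wins 7–6.
Ivanov–Kwan: Ivanov 8–5.
Each candidate drops at least one matchup (Pham loses to Yilmaz; Yilmaz loses to Kwan; Ivanov loses to Pham; Kwan loses to Pham); the cycle Pham > Kwan > Yilmaz > Pham rules out a Condorcet winner.

none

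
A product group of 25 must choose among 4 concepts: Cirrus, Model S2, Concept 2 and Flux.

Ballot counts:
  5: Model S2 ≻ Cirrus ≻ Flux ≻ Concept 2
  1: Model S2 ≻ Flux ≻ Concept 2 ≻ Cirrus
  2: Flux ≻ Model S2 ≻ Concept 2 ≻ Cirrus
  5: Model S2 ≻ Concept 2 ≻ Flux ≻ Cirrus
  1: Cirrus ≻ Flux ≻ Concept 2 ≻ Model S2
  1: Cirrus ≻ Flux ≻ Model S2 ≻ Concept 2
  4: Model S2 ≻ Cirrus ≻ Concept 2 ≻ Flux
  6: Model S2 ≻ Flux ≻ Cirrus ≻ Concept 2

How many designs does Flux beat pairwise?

2

Flux against each rival (25 engineers):
Flux vs Cirrus: 1+2+5+6 = 14 for Flux, 11 for Cirrus — Flux by 14–11.
Flux vs Model S2: Flux is ranked higher on 2+1+1 = 4 ballots, Model S2 on 21. Model S2 wins 21–4.
Flux vs Concept 2: Flux preferred on 5+1+2+1+1+6 = 16 ballots; Flux wins 16–9.
Flux beats Cirrus, Concept 2; loses to Model S2 — 2 pairwise wins.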